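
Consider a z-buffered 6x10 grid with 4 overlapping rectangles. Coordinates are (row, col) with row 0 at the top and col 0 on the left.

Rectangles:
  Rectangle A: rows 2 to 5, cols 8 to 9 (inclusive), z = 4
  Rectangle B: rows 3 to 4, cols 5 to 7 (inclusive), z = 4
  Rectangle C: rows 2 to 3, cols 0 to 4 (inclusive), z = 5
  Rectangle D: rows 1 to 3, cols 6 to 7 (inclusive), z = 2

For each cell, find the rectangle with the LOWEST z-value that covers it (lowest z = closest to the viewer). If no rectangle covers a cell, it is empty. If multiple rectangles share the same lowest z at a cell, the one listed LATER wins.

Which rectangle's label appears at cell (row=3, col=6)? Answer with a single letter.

Check cell (3,6):
  A: rows 2-5 cols 8-9 -> outside (col miss)
  B: rows 3-4 cols 5-7 z=4 -> covers; best now B (z=4)
  C: rows 2-3 cols 0-4 -> outside (col miss)
  D: rows 1-3 cols 6-7 z=2 -> covers; best now D (z=2)
Winner: D at z=2

Answer: D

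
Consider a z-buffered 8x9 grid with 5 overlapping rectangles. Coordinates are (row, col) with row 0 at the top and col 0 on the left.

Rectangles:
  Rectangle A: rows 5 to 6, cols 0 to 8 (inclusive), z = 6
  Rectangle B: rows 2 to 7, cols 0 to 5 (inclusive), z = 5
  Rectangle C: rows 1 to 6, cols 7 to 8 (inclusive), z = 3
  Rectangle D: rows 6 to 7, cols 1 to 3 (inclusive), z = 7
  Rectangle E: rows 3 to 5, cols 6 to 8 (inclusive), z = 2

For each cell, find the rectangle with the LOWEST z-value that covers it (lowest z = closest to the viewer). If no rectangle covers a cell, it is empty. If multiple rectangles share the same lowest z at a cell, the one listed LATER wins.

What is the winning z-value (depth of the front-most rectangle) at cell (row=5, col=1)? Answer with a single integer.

Answer: 5

Derivation:
Check cell (5,1):
  A: rows 5-6 cols 0-8 z=6 -> covers; best now A (z=6)
  B: rows 2-7 cols 0-5 z=5 -> covers; best now B (z=5)
  C: rows 1-6 cols 7-8 -> outside (col miss)
  D: rows 6-7 cols 1-3 -> outside (row miss)
  E: rows 3-5 cols 6-8 -> outside (col miss)
Winner: B at z=5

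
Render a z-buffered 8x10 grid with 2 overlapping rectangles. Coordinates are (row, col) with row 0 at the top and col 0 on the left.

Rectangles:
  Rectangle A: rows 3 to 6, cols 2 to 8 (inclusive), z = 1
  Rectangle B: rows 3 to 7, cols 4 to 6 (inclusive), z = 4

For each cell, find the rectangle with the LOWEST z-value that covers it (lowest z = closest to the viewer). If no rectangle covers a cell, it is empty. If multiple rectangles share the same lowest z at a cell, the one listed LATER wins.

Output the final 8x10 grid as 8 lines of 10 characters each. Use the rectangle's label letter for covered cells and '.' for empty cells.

..........
..........
..........
..AAAAAAA.
..AAAAAAA.
..AAAAAAA.
..AAAAAAA.
....BBB...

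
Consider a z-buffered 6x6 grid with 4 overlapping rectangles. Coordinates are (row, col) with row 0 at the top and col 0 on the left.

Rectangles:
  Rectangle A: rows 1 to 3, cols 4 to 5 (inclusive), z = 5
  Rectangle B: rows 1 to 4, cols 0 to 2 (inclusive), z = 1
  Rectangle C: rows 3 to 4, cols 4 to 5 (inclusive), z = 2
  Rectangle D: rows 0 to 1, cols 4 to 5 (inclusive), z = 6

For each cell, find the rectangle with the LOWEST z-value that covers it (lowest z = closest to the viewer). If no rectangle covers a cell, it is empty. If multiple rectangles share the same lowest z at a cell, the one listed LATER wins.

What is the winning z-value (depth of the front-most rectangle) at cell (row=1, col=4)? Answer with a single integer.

Answer: 5

Derivation:
Check cell (1,4):
  A: rows 1-3 cols 4-5 z=5 -> covers; best now A (z=5)
  B: rows 1-4 cols 0-2 -> outside (col miss)
  C: rows 3-4 cols 4-5 -> outside (row miss)
  D: rows 0-1 cols 4-5 z=6 -> covers; best now A (z=5)
Winner: A at z=5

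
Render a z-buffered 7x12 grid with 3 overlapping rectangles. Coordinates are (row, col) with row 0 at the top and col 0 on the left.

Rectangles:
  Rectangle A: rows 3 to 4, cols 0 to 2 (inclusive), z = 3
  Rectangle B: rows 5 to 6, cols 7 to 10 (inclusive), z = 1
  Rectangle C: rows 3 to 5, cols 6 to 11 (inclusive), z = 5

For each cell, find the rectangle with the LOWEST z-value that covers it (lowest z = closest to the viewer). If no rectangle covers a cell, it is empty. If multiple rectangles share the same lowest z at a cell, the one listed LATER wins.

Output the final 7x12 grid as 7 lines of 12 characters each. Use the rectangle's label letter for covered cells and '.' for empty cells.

............
............
............
AAA...CCCCCC
AAA...CCCCCC
......CBBBBC
.......BBBB.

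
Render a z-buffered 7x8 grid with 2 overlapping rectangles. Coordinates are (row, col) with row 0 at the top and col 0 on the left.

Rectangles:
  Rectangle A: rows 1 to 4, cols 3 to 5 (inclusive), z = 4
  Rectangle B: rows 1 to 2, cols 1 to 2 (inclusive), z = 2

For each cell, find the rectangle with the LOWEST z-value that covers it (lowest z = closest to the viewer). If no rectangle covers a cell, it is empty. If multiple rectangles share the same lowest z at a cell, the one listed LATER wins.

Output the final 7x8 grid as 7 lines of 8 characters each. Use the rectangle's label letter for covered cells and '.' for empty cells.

........
.BBAAA..
.BBAAA..
...AAA..
...AAA..
........
........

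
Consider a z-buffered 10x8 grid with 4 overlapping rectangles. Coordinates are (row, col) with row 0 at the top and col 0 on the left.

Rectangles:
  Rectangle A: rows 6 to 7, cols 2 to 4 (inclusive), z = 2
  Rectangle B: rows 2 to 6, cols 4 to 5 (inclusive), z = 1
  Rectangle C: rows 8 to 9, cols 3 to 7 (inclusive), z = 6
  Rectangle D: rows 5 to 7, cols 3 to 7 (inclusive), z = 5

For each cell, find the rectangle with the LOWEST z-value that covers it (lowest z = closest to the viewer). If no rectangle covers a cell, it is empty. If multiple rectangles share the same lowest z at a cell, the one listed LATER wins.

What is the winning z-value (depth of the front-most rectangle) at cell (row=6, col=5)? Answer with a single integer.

Check cell (6,5):
  A: rows 6-7 cols 2-4 -> outside (col miss)
  B: rows 2-6 cols 4-5 z=1 -> covers; best now B (z=1)
  C: rows 8-9 cols 3-7 -> outside (row miss)
  D: rows 5-7 cols 3-7 z=5 -> covers; best now B (z=1)
Winner: B at z=1

Answer: 1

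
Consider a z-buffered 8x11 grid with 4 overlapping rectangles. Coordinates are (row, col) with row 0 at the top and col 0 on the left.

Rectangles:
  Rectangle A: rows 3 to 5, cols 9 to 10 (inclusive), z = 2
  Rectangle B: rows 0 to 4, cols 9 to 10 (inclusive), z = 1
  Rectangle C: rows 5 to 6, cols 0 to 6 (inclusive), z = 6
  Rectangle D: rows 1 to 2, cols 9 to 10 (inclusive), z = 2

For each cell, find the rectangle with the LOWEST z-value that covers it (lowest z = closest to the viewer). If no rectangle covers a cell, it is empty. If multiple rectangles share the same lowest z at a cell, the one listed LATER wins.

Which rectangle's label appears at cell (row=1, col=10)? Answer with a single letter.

Check cell (1,10):
  A: rows 3-5 cols 9-10 -> outside (row miss)
  B: rows 0-4 cols 9-10 z=1 -> covers; best now B (z=1)
  C: rows 5-6 cols 0-6 -> outside (row miss)
  D: rows 1-2 cols 9-10 z=2 -> covers; best now B (z=1)
Winner: B at z=1

Answer: B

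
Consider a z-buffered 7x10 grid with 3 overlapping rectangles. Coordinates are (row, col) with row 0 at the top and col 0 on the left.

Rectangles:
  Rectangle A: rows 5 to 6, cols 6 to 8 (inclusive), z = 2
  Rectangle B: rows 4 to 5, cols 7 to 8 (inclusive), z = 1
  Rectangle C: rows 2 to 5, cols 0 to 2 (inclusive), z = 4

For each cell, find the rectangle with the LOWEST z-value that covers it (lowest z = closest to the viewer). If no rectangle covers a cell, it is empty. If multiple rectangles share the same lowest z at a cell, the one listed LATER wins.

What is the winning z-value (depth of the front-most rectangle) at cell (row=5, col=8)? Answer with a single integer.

Answer: 1

Derivation:
Check cell (5,8):
  A: rows 5-6 cols 6-8 z=2 -> covers; best now A (z=2)
  B: rows 4-5 cols 7-8 z=1 -> covers; best now B (z=1)
  C: rows 2-5 cols 0-2 -> outside (col miss)
Winner: B at z=1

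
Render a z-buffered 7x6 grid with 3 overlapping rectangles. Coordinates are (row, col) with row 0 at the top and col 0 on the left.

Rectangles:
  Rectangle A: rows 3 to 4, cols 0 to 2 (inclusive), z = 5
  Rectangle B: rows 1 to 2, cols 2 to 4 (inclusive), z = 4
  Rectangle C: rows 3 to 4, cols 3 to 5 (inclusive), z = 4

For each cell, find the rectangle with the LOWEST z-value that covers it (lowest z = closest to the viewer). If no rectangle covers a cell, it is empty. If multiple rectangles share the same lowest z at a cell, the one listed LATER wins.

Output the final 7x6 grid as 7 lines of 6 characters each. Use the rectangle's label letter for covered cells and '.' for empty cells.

......
..BBB.
..BBB.
AAACCC
AAACCC
......
......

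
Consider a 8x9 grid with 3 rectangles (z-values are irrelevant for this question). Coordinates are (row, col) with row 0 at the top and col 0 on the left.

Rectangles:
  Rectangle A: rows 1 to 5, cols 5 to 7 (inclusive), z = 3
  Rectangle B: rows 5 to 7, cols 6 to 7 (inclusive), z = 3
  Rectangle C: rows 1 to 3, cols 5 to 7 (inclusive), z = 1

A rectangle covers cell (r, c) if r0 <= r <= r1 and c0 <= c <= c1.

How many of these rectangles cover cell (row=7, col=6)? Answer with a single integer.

Answer: 1

Derivation:
Check cell (7,6):
  A: rows 1-5 cols 5-7 -> outside (row miss)
  B: rows 5-7 cols 6-7 -> covers
  C: rows 1-3 cols 5-7 -> outside (row miss)
Count covering = 1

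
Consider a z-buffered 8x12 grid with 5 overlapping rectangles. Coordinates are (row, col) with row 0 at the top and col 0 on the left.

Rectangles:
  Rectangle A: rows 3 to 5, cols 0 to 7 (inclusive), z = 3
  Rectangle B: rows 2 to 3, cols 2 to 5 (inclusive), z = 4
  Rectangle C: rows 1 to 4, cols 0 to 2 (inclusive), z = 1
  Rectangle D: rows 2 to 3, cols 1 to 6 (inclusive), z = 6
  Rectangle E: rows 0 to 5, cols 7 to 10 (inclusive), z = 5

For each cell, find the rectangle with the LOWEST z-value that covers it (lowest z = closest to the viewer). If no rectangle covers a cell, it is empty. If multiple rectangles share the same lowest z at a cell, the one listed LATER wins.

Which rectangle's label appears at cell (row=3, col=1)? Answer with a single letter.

Check cell (3,1):
  A: rows 3-5 cols 0-7 z=3 -> covers; best now A (z=3)
  B: rows 2-3 cols 2-5 -> outside (col miss)
  C: rows 1-4 cols 0-2 z=1 -> covers; best now C (z=1)
  D: rows 2-3 cols 1-6 z=6 -> covers; best now C (z=1)
  E: rows 0-5 cols 7-10 -> outside (col miss)
Winner: C at z=1

Answer: C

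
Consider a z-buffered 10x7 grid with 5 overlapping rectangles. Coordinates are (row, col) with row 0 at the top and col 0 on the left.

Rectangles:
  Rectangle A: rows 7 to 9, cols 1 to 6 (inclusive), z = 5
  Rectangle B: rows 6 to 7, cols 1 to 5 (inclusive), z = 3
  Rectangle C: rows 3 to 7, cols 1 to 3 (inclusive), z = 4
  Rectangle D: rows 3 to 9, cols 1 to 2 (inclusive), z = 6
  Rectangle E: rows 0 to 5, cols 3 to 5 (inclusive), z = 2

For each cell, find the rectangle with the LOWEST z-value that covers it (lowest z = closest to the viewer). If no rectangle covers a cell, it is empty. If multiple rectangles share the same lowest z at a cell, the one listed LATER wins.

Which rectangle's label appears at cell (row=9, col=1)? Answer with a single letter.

Check cell (9,1):
  A: rows 7-9 cols 1-6 z=5 -> covers; best now A (z=5)
  B: rows 6-7 cols 1-5 -> outside (row miss)
  C: rows 3-7 cols 1-3 -> outside (row miss)
  D: rows 3-9 cols 1-2 z=6 -> covers; best now A (z=5)
  E: rows 0-5 cols 3-5 -> outside (row miss)
Winner: A at z=5

Answer: A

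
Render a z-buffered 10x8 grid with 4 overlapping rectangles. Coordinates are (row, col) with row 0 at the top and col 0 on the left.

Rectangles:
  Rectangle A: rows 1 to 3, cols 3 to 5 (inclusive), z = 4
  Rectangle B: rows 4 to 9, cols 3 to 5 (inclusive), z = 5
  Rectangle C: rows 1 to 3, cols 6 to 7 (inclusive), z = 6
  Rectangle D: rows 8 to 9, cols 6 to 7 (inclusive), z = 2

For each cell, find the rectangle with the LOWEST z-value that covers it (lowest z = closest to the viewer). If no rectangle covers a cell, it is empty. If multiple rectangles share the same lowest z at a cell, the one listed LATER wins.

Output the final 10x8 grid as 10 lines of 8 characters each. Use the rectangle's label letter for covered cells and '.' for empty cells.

........
...AAACC
...AAACC
...AAACC
...BBB..
...BBB..
...BBB..
...BBB..
...BBBDD
...BBBDD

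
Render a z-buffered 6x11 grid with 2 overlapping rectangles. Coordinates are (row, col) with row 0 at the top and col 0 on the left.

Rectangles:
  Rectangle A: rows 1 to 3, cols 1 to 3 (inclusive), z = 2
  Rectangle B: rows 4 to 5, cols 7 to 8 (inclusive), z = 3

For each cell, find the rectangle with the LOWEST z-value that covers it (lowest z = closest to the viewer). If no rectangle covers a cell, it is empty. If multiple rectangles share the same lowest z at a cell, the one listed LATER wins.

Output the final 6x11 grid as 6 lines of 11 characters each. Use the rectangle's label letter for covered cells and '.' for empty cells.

...........
.AAA.......
.AAA.......
.AAA.......
.......BB..
.......BB..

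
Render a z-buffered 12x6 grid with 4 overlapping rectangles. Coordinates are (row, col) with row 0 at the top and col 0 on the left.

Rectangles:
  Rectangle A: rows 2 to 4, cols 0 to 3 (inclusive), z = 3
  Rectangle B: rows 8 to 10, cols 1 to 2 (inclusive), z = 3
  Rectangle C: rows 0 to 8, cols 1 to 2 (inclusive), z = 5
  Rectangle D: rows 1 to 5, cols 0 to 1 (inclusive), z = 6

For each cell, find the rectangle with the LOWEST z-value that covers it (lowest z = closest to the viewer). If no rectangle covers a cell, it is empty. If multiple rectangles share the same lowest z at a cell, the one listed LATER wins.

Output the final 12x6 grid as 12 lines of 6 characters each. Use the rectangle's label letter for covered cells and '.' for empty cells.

.CC...
DCC...
AAAA..
AAAA..
AAAA..
DCC...
.CC...
.CC...
.BB...
.BB...
.BB...
......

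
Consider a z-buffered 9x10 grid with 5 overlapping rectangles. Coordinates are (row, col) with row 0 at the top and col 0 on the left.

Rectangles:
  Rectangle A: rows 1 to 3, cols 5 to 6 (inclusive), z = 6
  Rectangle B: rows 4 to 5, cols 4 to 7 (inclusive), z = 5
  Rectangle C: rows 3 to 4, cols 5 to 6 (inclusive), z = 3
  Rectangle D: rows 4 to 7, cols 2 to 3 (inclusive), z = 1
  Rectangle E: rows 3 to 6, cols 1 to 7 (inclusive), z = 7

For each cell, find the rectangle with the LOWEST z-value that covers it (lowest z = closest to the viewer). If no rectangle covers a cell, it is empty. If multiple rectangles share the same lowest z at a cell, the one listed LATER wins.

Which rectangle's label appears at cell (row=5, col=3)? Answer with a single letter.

Check cell (5,3):
  A: rows 1-3 cols 5-6 -> outside (row miss)
  B: rows 4-5 cols 4-7 -> outside (col miss)
  C: rows 3-4 cols 5-6 -> outside (row miss)
  D: rows 4-7 cols 2-3 z=1 -> covers; best now D (z=1)
  E: rows 3-6 cols 1-7 z=7 -> covers; best now D (z=1)
Winner: D at z=1

Answer: D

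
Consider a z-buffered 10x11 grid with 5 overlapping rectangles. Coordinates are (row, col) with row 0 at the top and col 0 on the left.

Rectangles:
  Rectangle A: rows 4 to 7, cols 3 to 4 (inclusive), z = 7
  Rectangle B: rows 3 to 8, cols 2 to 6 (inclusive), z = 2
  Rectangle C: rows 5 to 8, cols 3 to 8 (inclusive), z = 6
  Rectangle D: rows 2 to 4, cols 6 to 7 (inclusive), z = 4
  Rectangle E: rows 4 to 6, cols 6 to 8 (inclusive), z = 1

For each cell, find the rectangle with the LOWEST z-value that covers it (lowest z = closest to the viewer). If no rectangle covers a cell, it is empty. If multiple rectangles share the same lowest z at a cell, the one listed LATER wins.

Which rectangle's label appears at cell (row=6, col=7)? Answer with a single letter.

Check cell (6,7):
  A: rows 4-7 cols 3-4 -> outside (col miss)
  B: rows 3-8 cols 2-6 -> outside (col miss)
  C: rows 5-8 cols 3-8 z=6 -> covers; best now C (z=6)
  D: rows 2-4 cols 6-7 -> outside (row miss)
  E: rows 4-6 cols 6-8 z=1 -> covers; best now E (z=1)
Winner: E at z=1

Answer: E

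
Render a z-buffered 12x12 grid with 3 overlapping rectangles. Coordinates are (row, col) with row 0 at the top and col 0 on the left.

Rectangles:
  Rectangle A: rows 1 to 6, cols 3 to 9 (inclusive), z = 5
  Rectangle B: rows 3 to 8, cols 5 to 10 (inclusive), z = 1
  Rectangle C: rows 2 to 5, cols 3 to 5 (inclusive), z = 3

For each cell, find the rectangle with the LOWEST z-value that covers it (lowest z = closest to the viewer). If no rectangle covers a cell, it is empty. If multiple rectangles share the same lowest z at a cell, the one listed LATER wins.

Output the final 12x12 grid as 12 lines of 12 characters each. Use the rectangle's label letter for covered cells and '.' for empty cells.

............
...AAAAAAA..
...CCCAAAA..
...CCBBBBBB.
...CCBBBBBB.
...CCBBBBBB.
...AABBBBBB.
.....BBBBBB.
.....BBBBBB.
............
............
............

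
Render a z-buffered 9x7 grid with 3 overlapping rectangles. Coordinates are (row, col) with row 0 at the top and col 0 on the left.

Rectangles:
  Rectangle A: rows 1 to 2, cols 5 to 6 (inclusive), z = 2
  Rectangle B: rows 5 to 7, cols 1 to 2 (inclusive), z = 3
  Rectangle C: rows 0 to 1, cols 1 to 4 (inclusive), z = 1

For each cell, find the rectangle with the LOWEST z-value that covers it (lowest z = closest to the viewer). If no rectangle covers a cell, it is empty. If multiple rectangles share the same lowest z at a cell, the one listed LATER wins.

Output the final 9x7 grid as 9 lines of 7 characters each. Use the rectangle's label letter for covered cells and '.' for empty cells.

.CCCC..
.CCCCAA
.....AA
.......
.......
.BB....
.BB....
.BB....
.......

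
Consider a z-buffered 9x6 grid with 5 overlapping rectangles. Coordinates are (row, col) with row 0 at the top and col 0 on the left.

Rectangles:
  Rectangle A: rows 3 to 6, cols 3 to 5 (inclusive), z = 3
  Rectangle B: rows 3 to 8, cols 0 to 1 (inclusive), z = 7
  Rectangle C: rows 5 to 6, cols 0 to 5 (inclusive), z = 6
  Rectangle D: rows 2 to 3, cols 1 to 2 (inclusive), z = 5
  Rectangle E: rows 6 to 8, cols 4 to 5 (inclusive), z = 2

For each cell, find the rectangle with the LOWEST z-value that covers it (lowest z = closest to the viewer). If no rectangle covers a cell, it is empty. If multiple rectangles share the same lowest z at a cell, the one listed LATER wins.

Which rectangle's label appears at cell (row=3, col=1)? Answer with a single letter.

Answer: D

Derivation:
Check cell (3,1):
  A: rows 3-6 cols 3-5 -> outside (col miss)
  B: rows 3-8 cols 0-1 z=7 -> covers; best now B (z=7)
  C: rows 5-6 cols 0-5 -> outside (row miss)
  D: rows 2-3 cols 1-2 z=5 -> covers; best now D (z=5)
  E: rows 6-8 cols 4-5 -> outside (row miss)
Winner: D at z=5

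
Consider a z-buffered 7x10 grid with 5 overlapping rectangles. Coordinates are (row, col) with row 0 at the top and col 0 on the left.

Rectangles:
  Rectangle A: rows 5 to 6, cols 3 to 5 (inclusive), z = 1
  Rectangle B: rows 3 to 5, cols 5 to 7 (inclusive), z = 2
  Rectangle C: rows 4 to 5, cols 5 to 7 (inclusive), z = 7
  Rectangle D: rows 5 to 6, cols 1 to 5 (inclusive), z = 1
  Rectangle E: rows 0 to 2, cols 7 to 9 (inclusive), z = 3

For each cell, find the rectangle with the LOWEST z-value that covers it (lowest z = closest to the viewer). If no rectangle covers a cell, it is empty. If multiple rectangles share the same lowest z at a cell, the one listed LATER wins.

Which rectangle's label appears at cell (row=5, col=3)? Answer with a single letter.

Answer: D

Derivation:
Check cell (5,3):
  A: rows 5-6 cols 3-5 z=1 -> covers; best now A (z=1)
  B: rows 3-5 cols 5-7 -> outside (col miss)
  C: rows 4-5 cols 5-7 -> outside (col miss)
  D: rows 5-6 cols 1-5 z=1 -> covers; best now D (z=1)
  E: rows 0-2 cols 7-9 -> outside (row miss)
Winner: D at z=1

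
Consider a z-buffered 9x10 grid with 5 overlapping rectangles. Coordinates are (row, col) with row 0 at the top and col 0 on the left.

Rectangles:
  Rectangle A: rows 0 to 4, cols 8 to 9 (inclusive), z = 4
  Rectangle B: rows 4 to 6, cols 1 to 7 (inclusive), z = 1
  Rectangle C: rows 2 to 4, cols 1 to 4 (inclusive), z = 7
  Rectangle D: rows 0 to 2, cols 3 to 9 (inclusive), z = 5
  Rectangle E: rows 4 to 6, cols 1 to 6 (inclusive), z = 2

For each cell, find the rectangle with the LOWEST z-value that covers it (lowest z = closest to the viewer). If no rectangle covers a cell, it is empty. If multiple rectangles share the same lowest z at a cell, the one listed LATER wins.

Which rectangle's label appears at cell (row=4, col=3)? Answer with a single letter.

Check cell (4,3):
  A: rows 0-4 cols 8-9 -> outside (col miss)
  B: rows 4-6 cols 1-7 z=1 -> covers; best now B (z=1)
  C: rows 2-4 cols 1-4 z=7 -> covers; best now B (z=1)
  D: rows 0-2 cols 3-9 -> outside (row miss)
  E: rows 4-6 cols 1-6 z=2 -> covers; best now B (z=1)
Winner: B at z=1

Answer: B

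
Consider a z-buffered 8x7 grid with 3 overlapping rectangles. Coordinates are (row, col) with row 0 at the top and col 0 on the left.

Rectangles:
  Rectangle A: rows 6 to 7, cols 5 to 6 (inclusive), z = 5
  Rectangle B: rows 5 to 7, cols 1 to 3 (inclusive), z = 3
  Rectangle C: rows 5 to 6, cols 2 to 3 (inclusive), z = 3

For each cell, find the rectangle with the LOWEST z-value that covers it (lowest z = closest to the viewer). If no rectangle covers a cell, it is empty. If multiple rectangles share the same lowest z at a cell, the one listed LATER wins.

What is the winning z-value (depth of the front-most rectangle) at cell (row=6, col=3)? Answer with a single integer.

Answer: 3

Derivation:
Check cell (6,3):
  A: rows 6-7 cols 5-6 -> outside (col miss)
  B: rows 5-7 cols 1-3 z=3 -> covers; best now B (z=3)
  C: rows 5-6 cols 2-3 z=3 -> covers; best now C (z=3)
Winner: C at z=3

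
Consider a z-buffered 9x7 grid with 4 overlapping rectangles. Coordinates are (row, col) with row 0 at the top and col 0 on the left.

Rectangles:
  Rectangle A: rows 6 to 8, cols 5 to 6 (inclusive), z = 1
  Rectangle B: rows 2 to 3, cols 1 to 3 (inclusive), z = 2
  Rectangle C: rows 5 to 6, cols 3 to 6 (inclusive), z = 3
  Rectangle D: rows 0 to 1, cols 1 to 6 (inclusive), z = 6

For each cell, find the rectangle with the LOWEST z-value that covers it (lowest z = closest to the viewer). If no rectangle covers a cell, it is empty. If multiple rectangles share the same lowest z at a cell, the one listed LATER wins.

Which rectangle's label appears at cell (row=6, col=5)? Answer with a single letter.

Check cell (6,5):
  A: rows 6-8 cols 5-6 z=1 -> covers; best now A (z=1)
  B: rows 2-3 cols 1-3 -> outside (row miss)
  C: rows 5-6 cols 3-6 z=3 -> covers; best now A (z=1)
  D: rows 0-1 cols 1-6 -> outside (row miss)
Winner: A at z=1

Answer: A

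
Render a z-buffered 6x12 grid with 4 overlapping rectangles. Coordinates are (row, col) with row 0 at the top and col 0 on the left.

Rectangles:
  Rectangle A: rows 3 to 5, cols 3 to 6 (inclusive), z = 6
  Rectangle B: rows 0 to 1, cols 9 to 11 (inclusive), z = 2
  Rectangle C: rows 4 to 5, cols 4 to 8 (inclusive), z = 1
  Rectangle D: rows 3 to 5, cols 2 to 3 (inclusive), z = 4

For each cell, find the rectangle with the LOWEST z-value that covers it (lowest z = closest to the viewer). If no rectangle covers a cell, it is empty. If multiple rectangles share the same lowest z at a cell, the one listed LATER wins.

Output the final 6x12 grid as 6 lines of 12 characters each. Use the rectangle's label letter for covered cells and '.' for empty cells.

.........BBB
.........BBB
............
..DDAAA.....
..DDCCCCC...
..DDCCCCC...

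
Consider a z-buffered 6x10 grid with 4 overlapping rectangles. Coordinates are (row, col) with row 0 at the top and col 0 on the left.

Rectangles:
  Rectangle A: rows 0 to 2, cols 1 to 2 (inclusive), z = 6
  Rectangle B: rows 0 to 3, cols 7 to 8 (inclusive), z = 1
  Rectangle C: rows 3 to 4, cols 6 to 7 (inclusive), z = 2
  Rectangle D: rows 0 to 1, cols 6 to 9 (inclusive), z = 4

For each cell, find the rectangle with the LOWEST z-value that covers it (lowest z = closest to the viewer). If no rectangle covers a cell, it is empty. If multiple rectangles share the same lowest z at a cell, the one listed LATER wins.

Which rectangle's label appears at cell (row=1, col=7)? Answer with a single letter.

Check cell (1,7):
  A: rows 0-2 cols 1-2 -> outside (col miss)
  B: rows 0-3 cols 7-8 z=1 -> covers; best now B (z=1)
  C: rows 3-4 cols 6-7 -> outside (row miss)
  D: rows 0-1 cols 6-9 z=4 -> covers; best now B (z=1)
Winner: B at z=1

Answer: B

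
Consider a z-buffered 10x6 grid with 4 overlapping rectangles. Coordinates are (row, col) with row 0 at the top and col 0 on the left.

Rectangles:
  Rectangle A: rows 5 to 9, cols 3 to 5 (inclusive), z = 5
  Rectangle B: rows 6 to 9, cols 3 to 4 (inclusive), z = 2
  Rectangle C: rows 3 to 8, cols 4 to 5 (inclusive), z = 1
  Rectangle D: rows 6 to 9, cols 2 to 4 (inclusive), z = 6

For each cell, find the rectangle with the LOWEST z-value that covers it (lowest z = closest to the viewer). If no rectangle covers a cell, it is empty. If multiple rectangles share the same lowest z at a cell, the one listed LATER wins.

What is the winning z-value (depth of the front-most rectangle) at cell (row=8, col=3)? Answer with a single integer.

Answer: 2

Derivation:
Check cell (8,3):
  A: rows 5-9 cols 3-5 z=5 -> covers; best now A (z=5)
  B: rows 6-9 cols 3-4 z=2 -> covers; best now B (z=2)
  C: rows 3-8 cols 4-5 -> outside (col miss)
  D: rows 6-9 cols 2-4 z=6 -> covers; best now B (z=2)
Winner: B at z=2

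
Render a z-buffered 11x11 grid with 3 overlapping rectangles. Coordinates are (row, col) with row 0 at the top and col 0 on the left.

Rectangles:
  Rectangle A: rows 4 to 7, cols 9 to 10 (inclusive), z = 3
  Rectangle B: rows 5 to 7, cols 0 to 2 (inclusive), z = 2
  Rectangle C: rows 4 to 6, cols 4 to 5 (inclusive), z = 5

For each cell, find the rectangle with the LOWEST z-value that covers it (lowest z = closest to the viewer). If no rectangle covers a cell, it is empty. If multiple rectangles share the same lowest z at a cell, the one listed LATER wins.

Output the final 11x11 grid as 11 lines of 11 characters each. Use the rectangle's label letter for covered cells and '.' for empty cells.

...........
...........
...........
...........
....CC...AA
BBB.CC...AA
BBB.CC...AA
BBB......AA
...........
...........
...........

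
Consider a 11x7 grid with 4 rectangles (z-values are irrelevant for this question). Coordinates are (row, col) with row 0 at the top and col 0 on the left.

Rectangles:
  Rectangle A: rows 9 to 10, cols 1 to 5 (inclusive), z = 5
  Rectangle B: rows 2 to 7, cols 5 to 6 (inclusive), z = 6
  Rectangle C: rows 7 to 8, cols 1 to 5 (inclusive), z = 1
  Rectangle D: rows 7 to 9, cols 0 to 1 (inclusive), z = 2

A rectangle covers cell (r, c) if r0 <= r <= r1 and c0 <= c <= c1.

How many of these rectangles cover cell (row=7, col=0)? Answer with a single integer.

Check cell (7,0):
  A: rows 9-10 cols 1-5 -> outside (row miss)
  B: rows 2-7 cols 5-6 -> outside (col miss)
  C: rows 7-8 cols 1-5 -> outside (col miss)
  D: rows 7-9 cols 0-1 -> covers
Count covering = 1

Answer: 1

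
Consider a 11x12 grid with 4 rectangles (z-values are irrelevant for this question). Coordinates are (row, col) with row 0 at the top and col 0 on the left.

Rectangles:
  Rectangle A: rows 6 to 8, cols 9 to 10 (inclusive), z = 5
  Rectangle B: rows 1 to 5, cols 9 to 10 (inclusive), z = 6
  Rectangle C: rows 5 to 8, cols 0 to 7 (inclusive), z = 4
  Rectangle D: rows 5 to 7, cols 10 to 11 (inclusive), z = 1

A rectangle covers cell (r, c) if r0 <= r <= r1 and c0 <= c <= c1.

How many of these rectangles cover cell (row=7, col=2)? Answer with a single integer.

Check cell (7,2):
  A: rows 6-8 cols 9-10 -> outside (col miss)
  B: rows 1-5 cols 9-10 -> outside (row miss)
  C: rows 5-8 cols 0-7 -> covers
  D: rows 5-7 cols 10-11 -> outside (col miss)
Count covering = 1

Answer: 1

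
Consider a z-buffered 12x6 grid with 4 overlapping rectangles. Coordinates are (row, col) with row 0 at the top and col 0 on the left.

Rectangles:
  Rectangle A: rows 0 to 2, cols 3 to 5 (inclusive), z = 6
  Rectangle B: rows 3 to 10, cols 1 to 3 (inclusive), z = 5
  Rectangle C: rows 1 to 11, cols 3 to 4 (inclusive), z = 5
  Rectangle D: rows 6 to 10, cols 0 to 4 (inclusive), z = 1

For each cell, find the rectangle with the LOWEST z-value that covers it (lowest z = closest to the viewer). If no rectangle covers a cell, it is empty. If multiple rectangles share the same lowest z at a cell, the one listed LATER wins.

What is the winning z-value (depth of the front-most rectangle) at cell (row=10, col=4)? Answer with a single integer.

Check cell (10,4):
  A: rows 0-2 cols 3-5 -> outside (row miss)
  B: rows 3-10 cols 1-3 -> outside (col miss)
  C: rows 1-11 cols 3-4 z=5 -> covers; best now C (z=5)
  D: rows 6-10 cols 0-4 z=1 -> covers; best now D (z=1)
Winner: D at z=1

Answer: 1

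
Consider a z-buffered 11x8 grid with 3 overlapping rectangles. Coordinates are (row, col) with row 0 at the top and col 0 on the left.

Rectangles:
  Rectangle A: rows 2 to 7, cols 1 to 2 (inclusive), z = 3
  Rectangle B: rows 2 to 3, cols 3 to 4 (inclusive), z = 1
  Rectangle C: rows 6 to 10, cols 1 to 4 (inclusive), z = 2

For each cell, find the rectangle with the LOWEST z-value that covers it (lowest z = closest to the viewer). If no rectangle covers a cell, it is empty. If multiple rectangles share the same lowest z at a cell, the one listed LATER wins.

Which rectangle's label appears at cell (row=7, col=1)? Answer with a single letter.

Answer: C

Derivation:
Check cell (7,1):
  A: rows 2-7 cols 1-2 z=3 -> covers; best now A (z=3)
  B: rows 2-3 cols 3-4 -> outside (row miss)
  C: rows 6-10 cols 1-4 z=2 -> covers; best now C (z=2)
Winner: C at z=2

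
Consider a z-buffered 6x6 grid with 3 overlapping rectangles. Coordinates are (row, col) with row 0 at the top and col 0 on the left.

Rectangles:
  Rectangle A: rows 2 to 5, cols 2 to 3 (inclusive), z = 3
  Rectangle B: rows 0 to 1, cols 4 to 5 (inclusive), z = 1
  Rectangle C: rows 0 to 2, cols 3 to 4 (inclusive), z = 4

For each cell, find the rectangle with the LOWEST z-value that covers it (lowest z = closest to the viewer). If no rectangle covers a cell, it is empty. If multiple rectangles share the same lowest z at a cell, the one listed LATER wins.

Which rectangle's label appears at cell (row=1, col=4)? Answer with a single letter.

Answer: B

Derivation:
Check cell (1,4):
  A: rows 2-5 cols 2-3 -> outside (row miss)
  B: rows 0-1 cols 4-5 z=1 -> covers; best now B (z=1)
  C: rows 0-2 cols 3-4 z=4 -> covers; best now B (z=1)
Winner: B at z=1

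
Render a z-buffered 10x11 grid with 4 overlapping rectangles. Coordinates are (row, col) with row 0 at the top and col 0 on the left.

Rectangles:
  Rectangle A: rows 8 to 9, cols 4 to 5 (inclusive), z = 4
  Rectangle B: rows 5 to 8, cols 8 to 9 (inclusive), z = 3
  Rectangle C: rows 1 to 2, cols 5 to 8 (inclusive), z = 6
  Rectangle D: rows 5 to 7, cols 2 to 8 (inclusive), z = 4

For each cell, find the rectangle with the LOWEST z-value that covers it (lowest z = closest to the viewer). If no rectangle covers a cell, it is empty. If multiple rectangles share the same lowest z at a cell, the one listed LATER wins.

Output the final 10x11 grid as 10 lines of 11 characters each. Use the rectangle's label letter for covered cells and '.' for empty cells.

...........
.....CCCC..
.....CCCC..
...........
...........
..DDDDDDBB.
..DDDDDDBB.
..DDDDDDBB.
....AA..BB.
....AA.....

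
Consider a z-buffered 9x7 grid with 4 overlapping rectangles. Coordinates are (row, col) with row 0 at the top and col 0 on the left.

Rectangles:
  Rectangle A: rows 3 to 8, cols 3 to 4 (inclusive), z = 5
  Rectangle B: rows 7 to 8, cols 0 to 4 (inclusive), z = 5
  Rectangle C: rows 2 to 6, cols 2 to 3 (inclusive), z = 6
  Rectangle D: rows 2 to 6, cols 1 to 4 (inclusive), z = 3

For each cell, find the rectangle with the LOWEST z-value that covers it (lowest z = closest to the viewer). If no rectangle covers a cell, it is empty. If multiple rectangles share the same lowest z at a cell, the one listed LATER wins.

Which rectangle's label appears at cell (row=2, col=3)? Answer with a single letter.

Answer: D

Derivation:
Check cell (2,3):
  A: rows 3-8 cols 3-4 -> outside (row miss)
  B: rows 7-8 cols 0-4 -> outside (row miss)
  C: rows 2-6 cols 2-3 z=6 -> covers; best now C (z=6)
  D: rows 2-6 cols 1-4 z=3 -> covers; best now D (z=3)
Winner: D at z=3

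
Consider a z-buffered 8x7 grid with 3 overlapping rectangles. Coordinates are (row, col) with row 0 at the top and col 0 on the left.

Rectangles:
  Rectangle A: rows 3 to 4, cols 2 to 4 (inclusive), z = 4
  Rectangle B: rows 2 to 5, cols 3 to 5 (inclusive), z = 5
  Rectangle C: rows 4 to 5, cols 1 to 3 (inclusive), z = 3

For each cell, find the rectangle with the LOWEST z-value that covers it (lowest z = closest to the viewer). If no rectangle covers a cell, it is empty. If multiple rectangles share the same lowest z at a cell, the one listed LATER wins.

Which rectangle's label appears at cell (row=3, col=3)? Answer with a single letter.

Answer: A

Derivation:
Check cell (3,3):
  A: rows 3-4 cols 2-4 z=4 -> covers; best now A (z=4)
  B: rows 2-5 cols 3-5 z=5 -> covers; best now A (z=4)
  C: rows 4-5 cols 1-3 -> outside (row miss)
Winner: A at z=4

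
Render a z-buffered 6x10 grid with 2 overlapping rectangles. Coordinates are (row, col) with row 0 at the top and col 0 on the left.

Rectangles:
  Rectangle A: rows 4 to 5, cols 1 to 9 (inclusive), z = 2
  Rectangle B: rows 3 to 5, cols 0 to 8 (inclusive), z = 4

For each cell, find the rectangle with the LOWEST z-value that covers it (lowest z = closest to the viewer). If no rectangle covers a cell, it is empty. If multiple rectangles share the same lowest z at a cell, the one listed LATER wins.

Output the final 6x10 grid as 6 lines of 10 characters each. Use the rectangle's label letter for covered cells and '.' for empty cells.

..........
..........
..........
BBBBBBBBB.
BAAAAAAAAA
BAAAAAAAAA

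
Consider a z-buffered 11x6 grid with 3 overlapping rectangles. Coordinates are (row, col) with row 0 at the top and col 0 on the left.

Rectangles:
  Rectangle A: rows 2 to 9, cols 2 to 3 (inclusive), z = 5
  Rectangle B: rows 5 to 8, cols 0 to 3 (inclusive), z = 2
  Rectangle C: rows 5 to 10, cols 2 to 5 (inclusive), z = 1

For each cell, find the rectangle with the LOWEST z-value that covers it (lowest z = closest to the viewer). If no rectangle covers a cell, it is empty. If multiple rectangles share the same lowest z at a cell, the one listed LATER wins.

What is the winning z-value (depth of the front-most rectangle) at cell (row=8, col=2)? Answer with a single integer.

Answer: 1

Derivation:
Check cell (8,2):
  A: rows 2-9 cols 2-3 z=5 -> covers; best now A (z=5)
  B: rows 5-8 cols 0-3 z=2 -> covers; best now B (z=2)
  C: rows 5-10 cols 2-5 z=1 -> covers; best now C (z=1)
Winner: C at z=1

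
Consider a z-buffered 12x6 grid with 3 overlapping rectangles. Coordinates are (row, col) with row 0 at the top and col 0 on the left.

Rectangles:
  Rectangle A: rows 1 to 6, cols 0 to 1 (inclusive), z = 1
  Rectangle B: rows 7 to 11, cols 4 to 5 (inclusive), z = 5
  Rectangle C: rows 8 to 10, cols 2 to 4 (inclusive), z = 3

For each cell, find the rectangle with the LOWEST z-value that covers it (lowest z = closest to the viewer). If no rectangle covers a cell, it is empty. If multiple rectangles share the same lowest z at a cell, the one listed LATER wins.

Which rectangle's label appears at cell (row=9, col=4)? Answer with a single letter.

Check cell (9,4):
  A: rows 1-6 cols 0-1 -> outside (row miss)
  B: rows 7-11 cols 4-5 z=5 -> covers; best now B (z=5)
  C: rows 8-10 cols 2-4 z=3 -> covers; best now C (z=3)
Winner: C at z=3

Answer: C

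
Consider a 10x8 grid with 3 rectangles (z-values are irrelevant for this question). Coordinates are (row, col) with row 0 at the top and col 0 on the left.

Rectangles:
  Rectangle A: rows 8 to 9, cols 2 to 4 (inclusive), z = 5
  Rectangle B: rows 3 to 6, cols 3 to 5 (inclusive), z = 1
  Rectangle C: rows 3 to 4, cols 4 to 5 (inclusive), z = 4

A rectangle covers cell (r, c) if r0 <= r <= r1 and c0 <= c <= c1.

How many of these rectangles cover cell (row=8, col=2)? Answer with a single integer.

Check cell (8,2):
  A: rows 8-9 cols 2-4 -> covers
  B: rows 3-6 cols 3-5 -> outside (row miss)
  C: rows 3-4 cols 4-5 -> outside (row miss)
Count covering = 1

Answer: 1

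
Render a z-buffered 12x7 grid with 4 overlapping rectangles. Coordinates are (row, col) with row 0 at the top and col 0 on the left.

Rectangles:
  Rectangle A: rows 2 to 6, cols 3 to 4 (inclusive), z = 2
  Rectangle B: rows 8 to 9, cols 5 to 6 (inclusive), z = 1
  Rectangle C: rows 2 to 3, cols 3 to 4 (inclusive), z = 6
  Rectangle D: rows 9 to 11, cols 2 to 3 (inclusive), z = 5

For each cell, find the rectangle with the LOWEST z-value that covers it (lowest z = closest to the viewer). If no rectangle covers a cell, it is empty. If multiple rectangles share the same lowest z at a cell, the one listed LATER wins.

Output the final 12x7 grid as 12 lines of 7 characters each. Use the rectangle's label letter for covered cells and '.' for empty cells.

.......
.......
...AA..
...AA..
...AA..
...AA..
...AA..
.......
.....BB
..DD.BB
..DD...
..DD...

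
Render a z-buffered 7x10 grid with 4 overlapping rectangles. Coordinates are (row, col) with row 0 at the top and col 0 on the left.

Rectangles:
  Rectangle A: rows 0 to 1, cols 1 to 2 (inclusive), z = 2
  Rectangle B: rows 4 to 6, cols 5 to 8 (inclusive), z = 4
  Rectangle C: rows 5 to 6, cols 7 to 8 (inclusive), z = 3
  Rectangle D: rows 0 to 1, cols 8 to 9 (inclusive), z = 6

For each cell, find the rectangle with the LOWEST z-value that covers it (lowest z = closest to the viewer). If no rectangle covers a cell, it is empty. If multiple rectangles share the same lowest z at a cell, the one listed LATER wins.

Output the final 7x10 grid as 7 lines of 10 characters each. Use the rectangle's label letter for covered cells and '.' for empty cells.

.AA.....DD
.AA.....DD
..........
..........
.....BBBB.
.....BBCC.
.....BBCC.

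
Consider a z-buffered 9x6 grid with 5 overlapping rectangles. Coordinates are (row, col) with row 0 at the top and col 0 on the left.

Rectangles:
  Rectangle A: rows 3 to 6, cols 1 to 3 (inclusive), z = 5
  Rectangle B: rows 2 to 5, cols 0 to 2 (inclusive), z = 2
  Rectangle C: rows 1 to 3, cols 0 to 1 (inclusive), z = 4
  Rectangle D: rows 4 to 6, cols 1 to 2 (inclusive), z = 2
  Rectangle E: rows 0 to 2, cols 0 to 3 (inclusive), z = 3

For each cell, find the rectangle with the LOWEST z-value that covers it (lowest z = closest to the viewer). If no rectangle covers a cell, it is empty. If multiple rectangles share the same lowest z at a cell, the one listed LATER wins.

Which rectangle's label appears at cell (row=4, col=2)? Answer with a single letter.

Answer: D

Derivation:
Check cell (4,2):
  A: rows 3-6 cols 1-3 z=5 -> covers; best now A (z=5)
  B: rows 2-5 cols 0-2 z=2 -> covers; best now B (z=2)
  C: rows 1-3 cols 0-1 -> outside (row miss)
  D: rows 4-6 cols 1-2 z=2 -> covers; best now D (z=2)
  E: rows 0-2 cols 0-3 -> outside (row miss)
Winner: D at z=2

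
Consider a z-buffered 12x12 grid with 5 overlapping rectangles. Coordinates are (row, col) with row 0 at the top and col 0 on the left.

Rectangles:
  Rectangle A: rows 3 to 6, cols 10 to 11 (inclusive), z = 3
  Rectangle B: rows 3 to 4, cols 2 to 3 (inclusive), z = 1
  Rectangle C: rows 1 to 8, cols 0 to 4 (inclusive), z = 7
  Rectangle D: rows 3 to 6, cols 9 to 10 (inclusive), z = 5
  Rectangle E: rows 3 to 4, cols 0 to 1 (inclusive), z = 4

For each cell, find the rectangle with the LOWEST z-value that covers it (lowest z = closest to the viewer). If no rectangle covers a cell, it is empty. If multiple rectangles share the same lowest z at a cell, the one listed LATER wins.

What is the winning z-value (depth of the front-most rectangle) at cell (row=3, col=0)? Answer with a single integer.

Check cell (3,0):
  A: rows 3-6 cols 10-11 -> outside (col miss)
  B: rows 3-4 cols 2-3 -> outside (col miss)
  C: rows 1-8 cols 0-4 z=7 -> covers; best now C (z=7)
  D: rows 3-6 cols 9-10 -> outside (col miss)
  E: rows 3-4 cols 0-1 z=4 -> covers; best now E (z=4)
Winner: E at z=4

Answer: 4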